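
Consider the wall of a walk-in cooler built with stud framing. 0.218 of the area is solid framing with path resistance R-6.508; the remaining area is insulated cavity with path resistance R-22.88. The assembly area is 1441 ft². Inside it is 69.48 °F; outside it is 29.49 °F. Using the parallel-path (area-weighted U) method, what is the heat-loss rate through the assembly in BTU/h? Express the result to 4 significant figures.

3900 BTU/h

U_eff = 0.782/22.88 + 0.218/6.508 = 0.034178 + 0.033497 = 0.067676
R_eff = 1/U_eff = 14.776 ft²·°F·h/BTU
Q = 1441 × (69.48 − 29.49) / 14.776 = 3899.8 BTU/h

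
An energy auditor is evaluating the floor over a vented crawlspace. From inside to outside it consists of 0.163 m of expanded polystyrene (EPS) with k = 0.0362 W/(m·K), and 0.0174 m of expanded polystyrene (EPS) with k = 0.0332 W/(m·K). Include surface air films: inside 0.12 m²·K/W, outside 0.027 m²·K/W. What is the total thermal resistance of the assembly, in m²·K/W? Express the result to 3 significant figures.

5.17 m²·K/W

0.163/0.0362 = 4.503
0.0174/0.0332 = 0.5241
R_total = 0.12 + 4.503 + 0.5241 + 0.027 = 5.174 m²·K/W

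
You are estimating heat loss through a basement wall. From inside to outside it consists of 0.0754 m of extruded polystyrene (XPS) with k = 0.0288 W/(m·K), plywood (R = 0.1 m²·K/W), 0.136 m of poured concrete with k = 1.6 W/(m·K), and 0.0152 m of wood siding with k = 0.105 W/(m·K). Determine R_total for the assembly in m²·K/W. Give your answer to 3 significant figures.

0.0754/0.0288 = 2.618
0.136/1.6 = 0.085
0.0152/0.105 = 0.1448
R_total = 2.618 + 0.1 + 0.085 + 0.1448 = 2.948 m²·K/W

2.95 m²·K/W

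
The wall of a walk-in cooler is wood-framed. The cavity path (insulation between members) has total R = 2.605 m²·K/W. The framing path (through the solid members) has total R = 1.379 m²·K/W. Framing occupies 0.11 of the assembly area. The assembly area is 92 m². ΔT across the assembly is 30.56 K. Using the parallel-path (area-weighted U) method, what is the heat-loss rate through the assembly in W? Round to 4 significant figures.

U_eff = 0.89/2.605 + 0.11/1.379 = 0.34165 + 0.079768 = 0.42142
R_eff = 1/U_eff = 2.3729 m²·K/W
Q = 92 × 30.56 / 2.3729 = 1184.8 W

1185 W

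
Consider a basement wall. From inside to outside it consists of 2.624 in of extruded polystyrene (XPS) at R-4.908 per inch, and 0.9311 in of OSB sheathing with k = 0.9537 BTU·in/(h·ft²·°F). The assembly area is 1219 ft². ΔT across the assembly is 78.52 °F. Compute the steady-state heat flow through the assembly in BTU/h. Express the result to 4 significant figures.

6908 BTU/h

2.624 × 4.908 = 12.879
0.9311/0.9537 = 0.9763
R_total = 12.879 + 0.9763 = 13.855 ft²·°F·h/BTU
Q = A·ΔT/R = 1219 × 78.52 / 13.855 = 6908.5 BTU/h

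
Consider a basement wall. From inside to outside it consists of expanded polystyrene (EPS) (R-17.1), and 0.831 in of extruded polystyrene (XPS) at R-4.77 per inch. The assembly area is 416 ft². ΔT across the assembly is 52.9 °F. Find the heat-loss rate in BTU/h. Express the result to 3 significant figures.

1040 BTU/h

0.831 × 4.77 = 3.964
R_total = 17.1 + 3.964 = 21.06 ft²·°F·h/BTU
Q = A·ΔT/R = 416 × 52.9 / 21.06 = 1045 BTU/h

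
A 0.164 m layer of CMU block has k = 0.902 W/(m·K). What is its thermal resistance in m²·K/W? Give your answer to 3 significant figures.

R = L/k = 0.164/0.902 = 0.1818 m²·K/W

0.182 m²·K/W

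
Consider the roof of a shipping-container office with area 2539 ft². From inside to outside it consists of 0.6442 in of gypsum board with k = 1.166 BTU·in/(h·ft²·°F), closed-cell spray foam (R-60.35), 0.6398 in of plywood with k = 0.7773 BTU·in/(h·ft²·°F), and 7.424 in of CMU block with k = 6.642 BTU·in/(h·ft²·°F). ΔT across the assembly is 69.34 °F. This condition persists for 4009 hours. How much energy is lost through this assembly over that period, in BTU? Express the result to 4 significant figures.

11230000 BTU

0.6442/1.166 = 0.55249
0.6398/0.7773 = 0.82311
7.424/6.642 = 1.1177
R_total = 0.55249 + 60.35 + 0.82311 + 1.1177 = 62.843 ft²·°F·h/BTU
Q = 2539 × 69.34 / 62.843 = 2801.5 BTU/h
E = 2801.5 × 4009 = 11231000 BTU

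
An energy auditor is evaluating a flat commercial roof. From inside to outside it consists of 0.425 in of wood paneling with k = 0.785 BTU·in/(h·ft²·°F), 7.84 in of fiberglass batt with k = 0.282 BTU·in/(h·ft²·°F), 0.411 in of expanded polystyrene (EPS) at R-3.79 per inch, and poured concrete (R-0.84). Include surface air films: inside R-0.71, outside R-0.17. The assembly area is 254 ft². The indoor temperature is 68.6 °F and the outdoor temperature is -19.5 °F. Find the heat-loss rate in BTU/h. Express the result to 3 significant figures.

708 BTU/h

0.425/0.785 = 0.5414
7.84/0.282 = 27.8
0.411 × 3.79 = 1.558
R_total = 0.71 + 0.5414 + 27.8 + 1.558 + 0.84 + 0.17 = 31.62 ft²·°F·h/BTU
Q = A·ΔT/R = 254 × (68.6 − (-19.5)) / 31.62 = 707.7 BTU/h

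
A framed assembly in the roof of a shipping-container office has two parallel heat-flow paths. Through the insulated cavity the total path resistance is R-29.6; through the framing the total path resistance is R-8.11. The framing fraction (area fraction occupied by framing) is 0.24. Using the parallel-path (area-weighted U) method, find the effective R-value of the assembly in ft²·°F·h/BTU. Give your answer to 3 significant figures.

18.1 ft²·°F·h/BTU

U_eff = 0.76/29.6 + 0.24/8.11 = 0.02568 + 0.02959 = 0.05527
R_eff = 1/U_eff = 18.09 ft²·°F·h/BTU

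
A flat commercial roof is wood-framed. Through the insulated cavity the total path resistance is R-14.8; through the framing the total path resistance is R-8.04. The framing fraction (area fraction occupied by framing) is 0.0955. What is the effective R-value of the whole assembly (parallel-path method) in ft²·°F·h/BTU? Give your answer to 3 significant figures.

13.7 ft²·°F·h/BTU

U_eff = 0.9045/14.8 + 0.0955/8.04 = 0.06111 + 0.01188 = 0.07299
R_eff = 1/U_eff = 13.7 ft²·°F·h/BTU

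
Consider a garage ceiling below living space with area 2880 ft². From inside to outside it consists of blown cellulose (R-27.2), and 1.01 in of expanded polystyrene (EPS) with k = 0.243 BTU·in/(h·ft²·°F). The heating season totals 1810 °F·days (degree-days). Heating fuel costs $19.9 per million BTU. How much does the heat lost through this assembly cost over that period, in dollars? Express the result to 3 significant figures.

1.01/0.243 = 4.156
R_total = 27.2 + 4.156 = 31.36 ft²·°F·h/BTU
E = A × HDD × 24 / R = 2880 × 1810 × 24 / 31.36 = 3990000 BTU
Cost = 3990000/10⁶ × 19.9 = $79.4

79.4 dollars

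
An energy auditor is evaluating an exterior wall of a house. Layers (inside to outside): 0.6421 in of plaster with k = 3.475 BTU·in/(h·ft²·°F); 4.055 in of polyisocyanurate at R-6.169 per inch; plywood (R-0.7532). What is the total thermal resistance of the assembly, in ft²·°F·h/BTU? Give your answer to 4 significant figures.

25.95 ft²·°F·h/BTU

0.6421/3.475 = 0.18478
4.055 × 6.169 = 25.015
R_total = 0.18478 + 25.015 + 0.7532 = 25.953 ft²·°F·h/BTU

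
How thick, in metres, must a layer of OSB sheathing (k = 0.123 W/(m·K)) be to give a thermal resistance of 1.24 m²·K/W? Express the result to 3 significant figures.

0.153 m

L = R·k = 1.24 × 0.123 = 0.1525 m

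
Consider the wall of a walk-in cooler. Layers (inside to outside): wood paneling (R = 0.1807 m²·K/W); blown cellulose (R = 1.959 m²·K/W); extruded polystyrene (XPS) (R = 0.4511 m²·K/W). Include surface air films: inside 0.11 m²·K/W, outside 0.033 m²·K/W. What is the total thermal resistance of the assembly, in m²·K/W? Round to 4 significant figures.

R_total = 0.11 + 0.1807 + 1.959 + 0.4511 + 0.033 = 2.7338 m²·K/W

2.734 m²·K/W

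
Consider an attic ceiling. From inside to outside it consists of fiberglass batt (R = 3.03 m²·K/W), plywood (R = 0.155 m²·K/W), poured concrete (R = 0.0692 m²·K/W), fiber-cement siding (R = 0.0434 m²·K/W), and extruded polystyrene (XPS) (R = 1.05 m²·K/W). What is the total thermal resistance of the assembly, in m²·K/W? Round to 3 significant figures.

4.35 m²·K/W

R_total = 3.03 + 0.155 + 0.0692 + 0.0434 + 1.05 = 4.348 m²·K/W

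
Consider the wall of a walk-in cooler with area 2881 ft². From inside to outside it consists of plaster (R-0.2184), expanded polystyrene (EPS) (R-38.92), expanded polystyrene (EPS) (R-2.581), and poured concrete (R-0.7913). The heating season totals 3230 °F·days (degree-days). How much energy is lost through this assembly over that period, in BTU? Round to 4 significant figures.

R_total = 0.2184 + 38.92 + 2.581 + 0.7913 = 42.511 ft²·°F·h/BTU
E = A × HDD × 24 / R = 2881 × 3230 × 24 / 42.511 = 5253600 BTU

5254000 BTU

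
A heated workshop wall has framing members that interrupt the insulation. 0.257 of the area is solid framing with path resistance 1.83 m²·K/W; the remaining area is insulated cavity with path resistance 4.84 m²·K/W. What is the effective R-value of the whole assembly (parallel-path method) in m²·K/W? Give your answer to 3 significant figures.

3.40 m²·K/W

U_eff = 0.743/4.84 + 0.257/1.83 = 0.1535 + 0.1404 = 0.2939
R_eff = 1/U_eff = 3.402 m²·K/W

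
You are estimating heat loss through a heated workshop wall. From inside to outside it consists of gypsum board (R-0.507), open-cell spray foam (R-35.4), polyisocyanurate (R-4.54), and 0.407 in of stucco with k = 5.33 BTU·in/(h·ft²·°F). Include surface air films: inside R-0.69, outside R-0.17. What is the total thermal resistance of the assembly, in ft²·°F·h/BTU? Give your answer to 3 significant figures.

0.407/5.33 = 0.07636
R_total = 0.69 + 0.507 + 35.4 + 4.54 + 0.07636 + 0.17 = 41.38 ft²·°F·h/BTU

41.4 ft²·°F·h/BTU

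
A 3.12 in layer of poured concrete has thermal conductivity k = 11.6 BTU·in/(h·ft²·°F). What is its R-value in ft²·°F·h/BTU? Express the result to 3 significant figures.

R = L/k = 3.12/11.6 = 0.269 ft²·°F·h/BTU

0.269 ft²·°F·h/BTU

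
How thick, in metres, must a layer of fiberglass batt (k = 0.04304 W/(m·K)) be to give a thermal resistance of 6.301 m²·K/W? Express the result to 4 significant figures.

L = R·k = 6.301 × 0.04304 = 0.2712 m

0.2712 m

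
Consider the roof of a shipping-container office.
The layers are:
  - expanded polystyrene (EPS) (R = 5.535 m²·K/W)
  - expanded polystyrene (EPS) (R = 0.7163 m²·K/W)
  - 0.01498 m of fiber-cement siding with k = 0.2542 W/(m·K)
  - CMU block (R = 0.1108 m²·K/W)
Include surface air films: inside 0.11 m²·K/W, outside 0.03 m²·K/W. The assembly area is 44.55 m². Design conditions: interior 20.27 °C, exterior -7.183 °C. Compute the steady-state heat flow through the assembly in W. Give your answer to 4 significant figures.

0.01498/0.2542 = 0.05893
R_total = 0.11 + 5.535 + 0.7163 + 0.05893 + 0.1108 + 0.03 = 6.561 m²·K/W
Q = A·ΔT/R = 44.55 × (20.27 − (-7.183)) / 6.561 = 186.41 W

186.4 W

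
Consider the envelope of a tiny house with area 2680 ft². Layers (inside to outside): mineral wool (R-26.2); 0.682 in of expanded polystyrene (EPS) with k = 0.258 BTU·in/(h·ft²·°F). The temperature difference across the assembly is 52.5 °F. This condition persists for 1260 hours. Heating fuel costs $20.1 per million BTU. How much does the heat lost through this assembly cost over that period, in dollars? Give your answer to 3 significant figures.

124 dollars

0.682/0.258 = 2.643
R_total = 26.2 + 2.643 = 28.84 ft²·°F·h/BTU
Q = 2680 × 52.5 / 28.84 = 4878 BTU/h
E = 4878 × 1260 = 6146000 BTU
Cost = 6146000/10⁶ × 20.1 = $123.5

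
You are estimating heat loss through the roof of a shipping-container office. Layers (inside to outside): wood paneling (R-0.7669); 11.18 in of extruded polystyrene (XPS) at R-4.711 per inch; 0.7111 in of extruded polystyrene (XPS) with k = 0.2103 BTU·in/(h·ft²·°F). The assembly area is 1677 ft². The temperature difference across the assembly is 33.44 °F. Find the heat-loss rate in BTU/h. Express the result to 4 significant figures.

987.0 BTU/h

11.18 × 4.711 = 52.669
0.7111/0.2103 = 3.3814
R_total = 0.7669 + 52.669 + 3.3814 = 56.817 ft²·°F·h/BTU
Q = A·ΔT/R = 1677 × 33.44 / 56.817 = 987 BTU/h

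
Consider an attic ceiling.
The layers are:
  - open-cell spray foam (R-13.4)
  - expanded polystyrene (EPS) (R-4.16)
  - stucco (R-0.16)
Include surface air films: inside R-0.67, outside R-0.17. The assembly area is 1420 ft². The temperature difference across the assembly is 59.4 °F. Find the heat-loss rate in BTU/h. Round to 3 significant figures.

4540 BTU/h

R_total = 0.67 + 13.4 + 4.16 + 0.16 + 0.17 = 18.56 ft²·°F·h/BTU
Q = A·ΔT/R = 1420 × 59.4 / 18.56 = 4545 BTU/h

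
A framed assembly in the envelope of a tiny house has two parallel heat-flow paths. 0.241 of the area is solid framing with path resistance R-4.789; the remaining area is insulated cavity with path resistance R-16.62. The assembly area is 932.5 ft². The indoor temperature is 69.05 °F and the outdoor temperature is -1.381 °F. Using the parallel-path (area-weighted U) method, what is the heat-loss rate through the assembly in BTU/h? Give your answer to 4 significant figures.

6304 BTU/h

U_eff = 0.759/16.62 + 0.241/4.789 = 0.045668 + 0.050324 = 0.095992
R_eff = 1/U_eff = 10.418 ft²·°F·h/BTU
Q = 932.5 × (69.05 − (-1.381)) / 10.418 = 6304.4 BTU/h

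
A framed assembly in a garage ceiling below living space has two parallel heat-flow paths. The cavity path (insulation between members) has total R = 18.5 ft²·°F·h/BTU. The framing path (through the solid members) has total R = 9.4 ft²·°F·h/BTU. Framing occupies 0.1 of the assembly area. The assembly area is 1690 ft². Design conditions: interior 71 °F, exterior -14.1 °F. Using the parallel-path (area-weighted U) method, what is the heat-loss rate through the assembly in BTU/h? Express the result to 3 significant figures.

8530 BTU/h

U_eff = 0.9/18.5 + 0.1/9.4 = 0.04865 + 0.01064 = 0.05929
R_eff = 1/U_eff = 16.87 ft²·°F·h/BTU
Q = 1690 × (71 − (-14.1)) / 16.87 = 8527 BTU/h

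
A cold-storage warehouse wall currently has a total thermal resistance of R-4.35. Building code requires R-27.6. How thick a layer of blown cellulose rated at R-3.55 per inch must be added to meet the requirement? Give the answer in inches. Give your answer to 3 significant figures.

6.55 in

ΔR = 27.6 − 4.35 = 23.25 ft²·°F·h/BTU
L = ΔR / (R/in) = 23.25/3.55 = 6.549 in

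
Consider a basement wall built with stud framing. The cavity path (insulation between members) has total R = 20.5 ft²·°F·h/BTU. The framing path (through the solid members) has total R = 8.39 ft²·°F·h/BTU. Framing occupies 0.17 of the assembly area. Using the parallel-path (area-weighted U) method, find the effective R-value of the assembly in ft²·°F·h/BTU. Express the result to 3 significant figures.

U_eff = 0.83/20.5 + 0.17/8.39 = 0.04049 + 0.02026 = 0.06075
R_eff = 1/U_eff = 16.46 ft²·°F·h/BTU

16.5 ft²·°F·h/BTU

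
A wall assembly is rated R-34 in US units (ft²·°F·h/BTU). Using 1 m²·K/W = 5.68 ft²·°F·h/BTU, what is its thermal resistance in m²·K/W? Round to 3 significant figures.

5.99 m²·K/W

R_SI = 34/5.68 = 5.986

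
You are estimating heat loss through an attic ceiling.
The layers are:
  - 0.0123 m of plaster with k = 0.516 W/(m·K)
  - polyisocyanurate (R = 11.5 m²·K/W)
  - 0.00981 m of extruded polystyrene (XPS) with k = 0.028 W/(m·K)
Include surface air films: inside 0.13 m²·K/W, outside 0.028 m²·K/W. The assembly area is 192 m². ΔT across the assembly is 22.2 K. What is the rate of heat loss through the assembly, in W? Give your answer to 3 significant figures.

354 W

0.0123/0.516 = 0.02384
0.00981/0.028 = 0.3504
R_total = 0.13 + 0.02384 + 11.5 + 0.3504 + 0.028 = 12.03 m²·K/W
Q = A·ΔT/R = 192 × 22.2 / 12.03 = 354.2 W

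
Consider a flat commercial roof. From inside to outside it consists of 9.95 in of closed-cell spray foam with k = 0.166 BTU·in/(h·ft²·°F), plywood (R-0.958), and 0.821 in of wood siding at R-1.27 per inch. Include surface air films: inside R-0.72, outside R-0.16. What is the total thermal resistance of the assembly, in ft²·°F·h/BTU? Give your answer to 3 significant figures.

9.95/0.166 = 59.94
0.821 × 1.27 = 1.043
R_total = 0.72 + 59.94 + 0.958 + 1.043 + 0.16 = 62.82 ft²·°F·h/BTU

62.8 ft²·°F·h/BTU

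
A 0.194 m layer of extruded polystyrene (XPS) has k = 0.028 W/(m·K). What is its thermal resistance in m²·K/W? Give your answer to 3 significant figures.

R = L/k = 0.194/0.028 = 6.929 m²·K/W

6.93 m²·K/W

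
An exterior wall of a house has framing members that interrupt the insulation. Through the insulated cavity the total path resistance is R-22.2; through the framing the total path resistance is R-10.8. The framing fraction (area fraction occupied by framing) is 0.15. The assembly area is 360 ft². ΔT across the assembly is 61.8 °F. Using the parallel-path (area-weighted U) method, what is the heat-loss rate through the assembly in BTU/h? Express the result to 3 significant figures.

U_eff = 0.85/22.2 + 0.15/10.8 = 0.03829 + 0.01389 = 0.05218
R_eff = 1/U_eff = 19.17 ft²·°F·h/BTU
Q = 360 × 61.8 / 19.17 = 1161 BTU/h

1160 BTU/h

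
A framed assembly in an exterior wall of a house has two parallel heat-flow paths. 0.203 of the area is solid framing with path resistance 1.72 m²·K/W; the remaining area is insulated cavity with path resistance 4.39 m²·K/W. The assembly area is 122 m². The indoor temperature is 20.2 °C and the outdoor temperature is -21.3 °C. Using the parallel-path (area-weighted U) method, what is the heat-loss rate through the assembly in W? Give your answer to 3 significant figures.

U_eff = 0.797/4.39 + 0.203/1.72 = 0.1815 + 0.118 = 0.2996
R_eff = 1/U_eff = 3.338 m²·K/W
Q = 122 × (20.2 − (-21.3)) / 3.338 = 1517 W

1520 W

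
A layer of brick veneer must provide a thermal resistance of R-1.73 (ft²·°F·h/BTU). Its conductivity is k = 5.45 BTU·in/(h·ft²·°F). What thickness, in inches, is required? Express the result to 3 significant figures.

L = R × k = 1.73 × 5.45 = 9.428 in

9.43 in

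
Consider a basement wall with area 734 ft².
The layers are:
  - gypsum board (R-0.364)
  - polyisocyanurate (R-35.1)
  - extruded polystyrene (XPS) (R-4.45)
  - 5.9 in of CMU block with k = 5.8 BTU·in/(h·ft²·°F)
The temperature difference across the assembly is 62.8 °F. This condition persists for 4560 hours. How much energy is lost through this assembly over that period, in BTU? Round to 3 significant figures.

5.9/5.8 = 1.017
R_total = 0.364 + 35.1 + 4.45 + 1.017 = 40.93 ft²·°F·h/BTU
Q = 734 × 62.8 / 40.93 = 1126 BTU/h
E = 1126 × 4560 = 5135000 BTU

5140000 BTU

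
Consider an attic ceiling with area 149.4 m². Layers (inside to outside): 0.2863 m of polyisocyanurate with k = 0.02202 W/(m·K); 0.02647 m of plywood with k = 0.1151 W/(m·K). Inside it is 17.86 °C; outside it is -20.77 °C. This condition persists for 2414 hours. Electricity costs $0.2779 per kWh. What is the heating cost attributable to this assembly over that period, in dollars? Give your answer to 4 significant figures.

292.6 dollars

0.2863/0.02202 = 13.002
0.02647/0.1151 = 0.22997
R_total = 13.002 + 0.22997 = 13.232 m²·K/W
Q = 149.4 × (17.86 − (-20.77)) / 13.232 = 436.17 W
E = 436.17 W × 2414 h / 1000 = 1052.9 kWh
Cost = 1052.9 × 0.2779 = $292.61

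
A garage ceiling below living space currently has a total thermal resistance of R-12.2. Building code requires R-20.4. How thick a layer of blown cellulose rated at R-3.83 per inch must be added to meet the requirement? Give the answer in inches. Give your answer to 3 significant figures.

2.14 in

ΔR = 20.4 − 12.2 = 8.2 ft²·°F·h/BTU
L = ΔR / (R/in) = 8.2/3.83 = 2.141 in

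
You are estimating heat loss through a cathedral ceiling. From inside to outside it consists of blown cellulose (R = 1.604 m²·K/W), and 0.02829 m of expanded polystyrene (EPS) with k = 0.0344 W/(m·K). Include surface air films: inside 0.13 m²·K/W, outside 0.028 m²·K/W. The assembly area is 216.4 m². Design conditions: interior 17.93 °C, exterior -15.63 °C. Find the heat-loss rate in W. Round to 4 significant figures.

2810 W

0.02829/0.0344 = 0.82238
R_total = 0.13 + 1.604 + 0.82238 + 0.028 = 2.5844 m²·K/W
Q = A·ΔT/R = 216.4 × (17.93 − (-15.63)) / 2.5844 = 2810.1 W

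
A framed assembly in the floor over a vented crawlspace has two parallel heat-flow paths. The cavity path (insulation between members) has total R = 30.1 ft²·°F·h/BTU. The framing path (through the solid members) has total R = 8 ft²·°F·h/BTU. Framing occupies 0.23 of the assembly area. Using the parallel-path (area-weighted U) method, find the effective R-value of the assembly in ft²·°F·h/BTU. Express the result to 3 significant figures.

U_eff = 0.77/30.1 + 0.23/8 = 0.02558 + 0.02875 = 0.05433
R_eff = 1/U_eff = 18.41 ft²·°F·h/BTU

18.4 ft²·°F·h/BTU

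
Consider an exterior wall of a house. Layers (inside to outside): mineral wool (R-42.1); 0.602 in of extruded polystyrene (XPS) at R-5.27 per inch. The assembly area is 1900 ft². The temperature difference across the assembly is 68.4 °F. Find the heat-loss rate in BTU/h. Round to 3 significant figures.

2870 BTU/h

0.602 × 5.27 = 3.173
R_total = 42.1 + 3.173 = 45.27 ft²·°F·h/BTU
Q = A·ΔT/R = 1900 × 68.4 / 45.27 = 2871 BTU/h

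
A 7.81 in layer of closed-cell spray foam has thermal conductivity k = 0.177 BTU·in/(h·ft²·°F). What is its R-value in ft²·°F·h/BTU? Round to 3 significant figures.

R = L/k = 7.81/0.177 = 44.12 ft²·°F·h/BTU

44.1 ft²·°F·h/BTU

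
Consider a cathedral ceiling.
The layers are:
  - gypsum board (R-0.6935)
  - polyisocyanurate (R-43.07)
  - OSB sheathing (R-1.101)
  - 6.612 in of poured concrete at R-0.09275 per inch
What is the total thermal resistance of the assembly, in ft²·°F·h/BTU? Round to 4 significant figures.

45.48 ft²·°F·h/BTU

6.612 × 0.09275 = 0.61326
R_total = 0.6935 + 43.07 + 1.101 + 0.61326 = 45.478 ft²·°F·h/BTU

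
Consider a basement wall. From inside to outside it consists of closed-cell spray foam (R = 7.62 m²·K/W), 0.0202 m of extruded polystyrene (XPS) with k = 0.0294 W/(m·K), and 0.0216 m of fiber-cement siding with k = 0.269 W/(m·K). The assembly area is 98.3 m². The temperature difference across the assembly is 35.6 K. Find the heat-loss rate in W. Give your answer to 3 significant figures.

0.0202/0.0294 = 0.6871
0.0216/0.269 = 0.0803
R_total = 7.62 + 0.6871 + 0.0803 = 8.387 m²·K/W
Q = A·ΔT/R = 98.3 × 35.6 / 8.387 = 417.2 W

417 W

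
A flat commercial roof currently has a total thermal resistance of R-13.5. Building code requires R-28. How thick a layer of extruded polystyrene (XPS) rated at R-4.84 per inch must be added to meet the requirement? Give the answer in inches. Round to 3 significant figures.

ΔR = 28 − 13.5 = 14.5 ft²·°F·h/BTU
L = ΔR / (R/in) = 14.5/4.84 = 2.996 in

3.00 in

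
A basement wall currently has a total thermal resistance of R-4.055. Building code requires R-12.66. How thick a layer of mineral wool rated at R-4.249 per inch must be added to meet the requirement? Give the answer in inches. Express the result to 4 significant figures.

ΔR = 12.66 − 4.055 = 8.605 ft²·°F·h/BTU
L = ΔR / (R/in) = 8.605/4.249 = 2.0252 in

2.025 in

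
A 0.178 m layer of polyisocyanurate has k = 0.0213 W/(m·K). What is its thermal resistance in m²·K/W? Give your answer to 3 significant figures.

R = L/k = 0.178/0.0213 = 8.357 m²·K/W

8.36 m²·K/W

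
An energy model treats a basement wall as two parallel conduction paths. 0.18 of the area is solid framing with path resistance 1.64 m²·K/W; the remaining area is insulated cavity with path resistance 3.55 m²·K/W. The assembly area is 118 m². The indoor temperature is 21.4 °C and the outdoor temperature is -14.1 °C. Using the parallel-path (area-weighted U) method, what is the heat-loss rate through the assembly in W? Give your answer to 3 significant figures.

U_eff = 0.82/3.55 + 0.18/1.64 = 0.231 + 0.1098 = 0.3407
R_eff = 1/U_eff = 2.935 m²·K/W
Q = 118 × (21.4 − (-14.1)) / 2.935 = 1427 W

1430 W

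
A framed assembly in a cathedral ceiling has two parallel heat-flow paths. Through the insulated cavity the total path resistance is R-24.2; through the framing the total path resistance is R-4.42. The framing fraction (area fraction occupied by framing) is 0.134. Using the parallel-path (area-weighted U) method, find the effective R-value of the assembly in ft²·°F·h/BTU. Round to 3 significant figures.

U_eff = 0.866/24.2 + 0.134/4.42 = 0.03579 + 0.03032 = 0.0661
R_eff = 1/U_eff = 15.13 ft²·°F·h/BTU

15.1 ft²·°F·h/BTU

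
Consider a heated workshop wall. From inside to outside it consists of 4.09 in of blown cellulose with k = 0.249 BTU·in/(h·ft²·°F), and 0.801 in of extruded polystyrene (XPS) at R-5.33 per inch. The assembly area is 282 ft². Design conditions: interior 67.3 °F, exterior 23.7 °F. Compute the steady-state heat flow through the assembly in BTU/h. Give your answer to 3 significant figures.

594 BTU/h

4.09/0.249 = 16.43
0.801 × 5.33 = 4.269
R_total = 16.43 + 4.269 = 20.7 ft²·°F·h/BTU
Q = A·ΔT/R = 282 × (67.3 − 23.7) / 20.7 = 594.1 BTU/h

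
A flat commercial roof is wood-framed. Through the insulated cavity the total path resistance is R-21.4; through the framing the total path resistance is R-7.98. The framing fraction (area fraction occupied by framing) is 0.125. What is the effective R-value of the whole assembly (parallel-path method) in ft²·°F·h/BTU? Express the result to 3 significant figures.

U_eff = 0.875/21.4 + 0.125/7.98 = 0.04089 + 0.01566 = 0.05655
R_eff = 1/U_eff = 17.68 ft²·°F·h/BTU

17.7 ft²·°F·h/BTU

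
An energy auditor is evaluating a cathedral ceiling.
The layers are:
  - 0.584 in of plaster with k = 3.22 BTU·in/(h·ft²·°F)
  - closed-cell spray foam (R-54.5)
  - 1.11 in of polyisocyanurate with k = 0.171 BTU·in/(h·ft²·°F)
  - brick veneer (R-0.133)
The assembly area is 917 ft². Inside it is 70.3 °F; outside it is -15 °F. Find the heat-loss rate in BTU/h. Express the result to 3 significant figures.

1280 BTU/h

0.584/3.22 = 0.1814
1.11/0.171 = 6.491
R_total = 0.1814 + 54.5 + 6.491 + 0.133 = 61.31 ft²·°F·h/BTU
Q = A·ΔT/R = 917 × (70.3 − (-15)) / 61.31 = 1276 BTU/h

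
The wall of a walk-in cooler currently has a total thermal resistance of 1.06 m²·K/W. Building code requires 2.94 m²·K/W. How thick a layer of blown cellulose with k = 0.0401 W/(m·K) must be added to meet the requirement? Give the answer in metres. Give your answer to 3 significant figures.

ΔR = 2.94 − 1.06 = 1.88 m²·K/W
L = ΔR × k = 1.88 × 0.0401 = 0.07539 m

0.0754 m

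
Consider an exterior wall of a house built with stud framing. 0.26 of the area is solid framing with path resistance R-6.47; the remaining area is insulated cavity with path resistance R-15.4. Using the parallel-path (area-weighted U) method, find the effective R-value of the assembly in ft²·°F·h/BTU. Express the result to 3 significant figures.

11.3 ft²·°F·h/BTU

U_eff = 0.74/15.4 + 0.26/6.47 = 0.04805 + 0.04019 = 0.08824
R_eff = 1/U_eff = 11.33 ft²·°F·h/BTU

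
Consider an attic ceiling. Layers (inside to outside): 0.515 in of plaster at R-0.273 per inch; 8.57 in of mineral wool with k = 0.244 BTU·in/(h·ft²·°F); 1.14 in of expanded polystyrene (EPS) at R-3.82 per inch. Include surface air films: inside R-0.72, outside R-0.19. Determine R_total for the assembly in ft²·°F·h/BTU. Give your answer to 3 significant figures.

0.515 × 0.273 = 0.1406
8.57/0.244 = 35.12
1.14 × 3.82 = 4.355
R_total = 0.72 + 0.1406 + 35.12 + 4.355 + 0.19 = 40.53 ft²·°F·h/BTU

40.5 ft²·°F·h/BTU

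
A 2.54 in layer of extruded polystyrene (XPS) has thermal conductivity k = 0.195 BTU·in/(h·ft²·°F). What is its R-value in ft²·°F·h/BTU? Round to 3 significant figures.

R = L/k = 2.54/0.195 = 13.03 ft²·°F·h/BTU

13.0 ft²·°F·h/BTU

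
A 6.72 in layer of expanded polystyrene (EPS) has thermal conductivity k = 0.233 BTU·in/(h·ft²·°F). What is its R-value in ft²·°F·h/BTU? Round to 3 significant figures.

28.8 ft²·°F·h/BTU

R = L/k = 6.72/0.233 = 28.84 ft²·°F·h/BTU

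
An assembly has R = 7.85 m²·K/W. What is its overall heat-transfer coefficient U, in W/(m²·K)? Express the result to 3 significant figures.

0.127 W/(m²·K)

U = 1/R = 1/7.85 = 0.1274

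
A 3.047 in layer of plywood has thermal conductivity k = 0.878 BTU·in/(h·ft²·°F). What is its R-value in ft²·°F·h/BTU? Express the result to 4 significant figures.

R = L/k = 3.047/0.878 = 3.4704 ft²·°F·h/BTU

3.470 ft²·°F·h/BTU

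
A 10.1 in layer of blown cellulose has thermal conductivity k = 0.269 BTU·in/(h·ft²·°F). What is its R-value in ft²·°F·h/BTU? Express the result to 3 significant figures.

37.5 ft²·°F·h/BTU

R = L/k = 10.1/0.269 = 37.55 ft²·°F·h/BTU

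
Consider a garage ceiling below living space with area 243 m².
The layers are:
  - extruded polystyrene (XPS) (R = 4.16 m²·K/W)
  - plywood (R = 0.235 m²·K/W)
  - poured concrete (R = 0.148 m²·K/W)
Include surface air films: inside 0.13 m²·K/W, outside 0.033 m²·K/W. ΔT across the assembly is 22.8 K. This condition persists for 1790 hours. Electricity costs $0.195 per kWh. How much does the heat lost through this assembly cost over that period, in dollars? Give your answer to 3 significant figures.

411 dollars

R_total = 0.13 + 4.16 + 0.235 + 0.148 + 0.033 = 4.706 m²·K/W
Q = 243 × 22.8 / 4.706 = 1177 W
E = 1177 W × 1790 h / 1000 = 2107 kWh
Cost = 2107 × 0.195 = $410.9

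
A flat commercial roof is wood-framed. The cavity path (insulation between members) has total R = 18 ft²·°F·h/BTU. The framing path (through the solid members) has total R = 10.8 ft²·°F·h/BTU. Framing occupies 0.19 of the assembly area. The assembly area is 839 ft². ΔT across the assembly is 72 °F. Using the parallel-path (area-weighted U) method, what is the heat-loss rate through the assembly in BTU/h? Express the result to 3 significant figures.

U_eff = 0.81/18 + 0.19/10.8 = 0.045 + 0.01759 = 0.06259
R_eff = 1/U_eff = 15.98 ft²·°F·h/BTU
Q = 839 × 72 / 15.98 = 3781 BTU/h

3780 BTU/h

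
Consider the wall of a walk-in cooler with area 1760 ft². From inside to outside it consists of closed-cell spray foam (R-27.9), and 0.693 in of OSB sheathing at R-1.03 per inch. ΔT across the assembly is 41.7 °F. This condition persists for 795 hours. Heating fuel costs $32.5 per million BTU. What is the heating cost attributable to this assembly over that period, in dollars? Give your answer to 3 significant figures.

0.693 × 1.03 = 0.7138
R_total = 27.9 + 0.7138 = 28.61 ft²·°F·h/BTU
Q = 1760 × 41.7 / 28.61 = 2565 BTU/h
E = 2565 × 795 = 2039000 BTU
Cost = 2039000/10⁶ × 32.5 = $66.27

66.3 dollars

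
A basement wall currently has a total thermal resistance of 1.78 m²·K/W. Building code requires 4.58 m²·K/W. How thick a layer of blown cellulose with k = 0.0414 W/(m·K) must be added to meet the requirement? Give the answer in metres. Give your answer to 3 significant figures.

ΔR = 4.58 − 1.78 = 2.8 m²·K/W
L = ΔR × k = 2.8 × 0.0414 = 0.1159 m

0.116 m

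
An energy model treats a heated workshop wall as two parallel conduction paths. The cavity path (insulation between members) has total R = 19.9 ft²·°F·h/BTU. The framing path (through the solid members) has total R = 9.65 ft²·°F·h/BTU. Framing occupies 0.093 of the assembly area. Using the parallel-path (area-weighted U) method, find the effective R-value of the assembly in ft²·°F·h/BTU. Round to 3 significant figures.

U_eff = 0.907/19.9 + 0.093/9.65 = 0.04558 + 0.009637 = 0.05522
R_eff = 1/U_eff = 18.11 ft²·°F·h/BTU

18.1 ft²·°F·h/BTU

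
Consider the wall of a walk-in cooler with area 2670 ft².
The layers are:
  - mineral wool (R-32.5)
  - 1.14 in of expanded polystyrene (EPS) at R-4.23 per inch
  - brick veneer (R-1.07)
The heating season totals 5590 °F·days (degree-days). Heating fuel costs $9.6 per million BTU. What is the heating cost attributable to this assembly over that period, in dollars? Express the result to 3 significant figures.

89.6 dollars

1.14 × 4.23 = 4.822
R_total = 32.5 + 4.822 + 1.07 = 38.39 ft²·°F·h/BTU
E = A × HDD × 24 / R = 2670 × 5590 × 24 / 38.39 = 9330000 BTU
Cost = 9330000/10⁶ × 9.6 = $89.57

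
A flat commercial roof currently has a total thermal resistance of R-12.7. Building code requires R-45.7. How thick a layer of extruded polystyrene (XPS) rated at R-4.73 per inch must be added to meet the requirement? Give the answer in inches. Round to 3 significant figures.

ΔR = 45.7 − 12.7 = 33 ft²·°F·h/BTU
L = ΔR / (R/in) = 33/4.73 = 6.977 in

6.98 in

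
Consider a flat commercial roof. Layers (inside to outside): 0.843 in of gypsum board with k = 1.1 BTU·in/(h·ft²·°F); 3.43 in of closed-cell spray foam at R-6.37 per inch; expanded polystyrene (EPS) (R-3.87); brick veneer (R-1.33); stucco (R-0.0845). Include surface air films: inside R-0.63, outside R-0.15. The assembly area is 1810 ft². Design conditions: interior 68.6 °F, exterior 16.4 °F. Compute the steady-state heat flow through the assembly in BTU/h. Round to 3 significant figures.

0.843/1.1 = 0.7664
3.43 × 6.37 = 21.85
R_total = 0.63 + 0.7664 + 21.85 + 3.87 + 1.33 + 0.0845 + 0.15 = 28.68 ft²·°F·h/BTU
Q = A·ΔT/R = 1810 × (68.6 − 16.4) / 28.68 = 3294 BTU/h

3290 BTU/h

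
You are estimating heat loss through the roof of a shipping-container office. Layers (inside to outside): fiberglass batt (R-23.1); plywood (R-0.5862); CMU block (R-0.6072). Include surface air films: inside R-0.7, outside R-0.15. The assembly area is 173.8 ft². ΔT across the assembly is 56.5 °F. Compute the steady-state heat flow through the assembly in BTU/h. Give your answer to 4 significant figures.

390.5 BTU/h

R_total = 0.7 + 23.1 + 0.5862 + 0.6072 + 0.15 = 25.143 ft²·°F·h/BTU
Q = A·ΔT/R = 173.8 × 56.5 / 25.143 = 390.55 BTU/h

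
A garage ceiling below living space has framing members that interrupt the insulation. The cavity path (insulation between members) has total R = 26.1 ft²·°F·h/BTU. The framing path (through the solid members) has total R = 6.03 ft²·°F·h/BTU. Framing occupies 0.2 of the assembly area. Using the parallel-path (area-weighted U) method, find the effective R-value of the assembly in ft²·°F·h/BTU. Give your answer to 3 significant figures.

U_eff = 0.8/26.1 + 0.2/6.03 = 0.03065 + 0.03317 = 0.06382
R_eff = 1/U_eff = 15.67 ft²·°F·h/BTU

15.7 ft²·°F·h/BTU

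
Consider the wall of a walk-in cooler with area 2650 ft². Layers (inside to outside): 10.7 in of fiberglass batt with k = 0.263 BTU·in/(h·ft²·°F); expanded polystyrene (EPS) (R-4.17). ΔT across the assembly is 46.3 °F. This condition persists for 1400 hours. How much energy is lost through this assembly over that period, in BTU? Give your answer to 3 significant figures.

10.7/0.263 = 40.68
R_total = 40.68 + 4.17 = 44.85 ft²·°F·h/BTU
Q = 2650 × 46.3 / 44.85 = 2735 BTU/h
E = 2735 × 1400 = 3830000 BTU

3830000 BTU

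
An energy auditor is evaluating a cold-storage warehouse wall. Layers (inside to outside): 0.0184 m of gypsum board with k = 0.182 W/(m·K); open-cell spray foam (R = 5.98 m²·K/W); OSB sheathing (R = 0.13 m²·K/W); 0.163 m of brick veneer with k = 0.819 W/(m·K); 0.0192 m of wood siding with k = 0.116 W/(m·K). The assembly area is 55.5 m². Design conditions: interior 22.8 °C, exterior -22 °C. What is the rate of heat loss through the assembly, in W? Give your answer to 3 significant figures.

0.0184/0.182 = 0.1011
0.163/0.819 = 0.199
0.0192/0.116 = 0.1655
R_total = 0.1011 + 5.98 + 0.13 + 0.199 + 0.1655 = 6.576 m²·K/W
Q = A·ΔT/R = 55.5 × (22.8 − (-22)) / 6.576 = 378.1 W

378 W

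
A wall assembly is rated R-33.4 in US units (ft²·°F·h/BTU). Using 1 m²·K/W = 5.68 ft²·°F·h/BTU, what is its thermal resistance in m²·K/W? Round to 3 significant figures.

5.88 m²·K/W

R_SI = 33.4/5.68 = 5.88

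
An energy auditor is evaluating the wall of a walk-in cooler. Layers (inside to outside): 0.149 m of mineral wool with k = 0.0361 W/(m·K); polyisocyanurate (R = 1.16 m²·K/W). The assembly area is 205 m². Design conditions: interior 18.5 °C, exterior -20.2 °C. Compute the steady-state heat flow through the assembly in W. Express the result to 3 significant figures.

1500 W

0.149/0.0361 = 4.127
R_total = 4.127 + 1.16 = 5.287 m²·K/W
Q = A·ΔT/R = 205 × (18.5 − (-20.2)) / 5.287 = 1500 W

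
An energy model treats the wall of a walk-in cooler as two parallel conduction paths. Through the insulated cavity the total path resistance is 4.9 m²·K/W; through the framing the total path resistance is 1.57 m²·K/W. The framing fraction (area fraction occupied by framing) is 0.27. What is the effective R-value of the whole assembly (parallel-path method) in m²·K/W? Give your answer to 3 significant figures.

3.12 m²·K/W

U_eff = 0.73/4.9 + 0.27/1.57 = 0.149 + 0.172 = 0.321
R_eff = 1/U_eff = 3.116 m²·K/W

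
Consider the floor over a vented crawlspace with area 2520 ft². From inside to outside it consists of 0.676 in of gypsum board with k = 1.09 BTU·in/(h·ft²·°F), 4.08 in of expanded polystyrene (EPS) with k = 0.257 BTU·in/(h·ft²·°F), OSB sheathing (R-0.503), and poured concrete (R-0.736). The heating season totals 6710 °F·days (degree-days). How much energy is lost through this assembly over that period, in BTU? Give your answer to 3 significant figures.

22900000 BTU

0.676/1.09 = 0.6202
4.08/0.257 = 15.88
R_total = 0.6202 + 15.88 + 0.503 + 0.736 = 17.73 ft²·°F·h/BTU
E = A × HDD × 24 / R = 2520 × 6710 × 24 / 17.73 = 22880000 BTU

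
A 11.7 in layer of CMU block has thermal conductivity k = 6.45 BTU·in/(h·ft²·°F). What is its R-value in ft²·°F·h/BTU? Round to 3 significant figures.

1.81 ft²·°F·h/BTU

R = L/k = 11.7/6.45 = 1.814 ft²·°F·h/BTU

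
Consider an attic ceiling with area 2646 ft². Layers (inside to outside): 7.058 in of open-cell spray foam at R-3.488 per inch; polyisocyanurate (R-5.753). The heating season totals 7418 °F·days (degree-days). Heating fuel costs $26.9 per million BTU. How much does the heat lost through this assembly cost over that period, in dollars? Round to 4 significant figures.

417.2 dollars

7.058 × 3.488 = 24.618
R_total = 24.618 + 5.753 = 30.371 ft²·°F·h/BTU
E = A × HDD × 24 / R = 2646 × 7418 × 24 / 30.371 = 15510000 BTU
Cost = 15510000/10⁶ × 26.9 = $417.23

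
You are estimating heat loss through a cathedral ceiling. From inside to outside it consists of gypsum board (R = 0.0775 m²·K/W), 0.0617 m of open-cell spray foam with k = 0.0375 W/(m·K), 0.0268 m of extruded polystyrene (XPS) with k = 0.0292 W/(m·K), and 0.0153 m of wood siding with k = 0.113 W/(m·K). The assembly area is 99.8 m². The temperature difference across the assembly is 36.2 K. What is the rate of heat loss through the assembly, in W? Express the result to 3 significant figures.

1300 W

0.0617/0.0375 = 1.645
0.0268/0.0292 = 0.9178
0.0153/0.113 = 0.1354
R_total = 0.0775 + 1.645 + 0.9178 + 0.1354 = 2.776 m²·K/W
Q = A·ΔT/R = 99.8 × 36.2 / 2.776 = 1301 W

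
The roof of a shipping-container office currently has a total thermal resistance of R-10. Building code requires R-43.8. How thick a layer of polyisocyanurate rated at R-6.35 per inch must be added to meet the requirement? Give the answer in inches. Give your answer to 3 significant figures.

5.32 in

ΔR = 43.8 − 10 = 33.8 ft²·°F·h/BTU
L = ΔR / (R/in) = 33.8/6.35 = 5.323 in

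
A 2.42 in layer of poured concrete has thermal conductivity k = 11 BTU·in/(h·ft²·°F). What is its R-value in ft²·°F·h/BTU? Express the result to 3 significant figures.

R = L/k = 2.42/11 = 0.22 ft²·°F·h/BTU

0.220 ft²·°F·h/BTU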